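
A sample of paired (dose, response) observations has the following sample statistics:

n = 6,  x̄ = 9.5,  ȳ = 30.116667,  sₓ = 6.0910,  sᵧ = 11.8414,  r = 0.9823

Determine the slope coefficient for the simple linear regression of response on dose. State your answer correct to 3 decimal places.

b = r · sᵧ/sₓ = 0.9823 · 11.8414/6.091 = 1.909671

1.910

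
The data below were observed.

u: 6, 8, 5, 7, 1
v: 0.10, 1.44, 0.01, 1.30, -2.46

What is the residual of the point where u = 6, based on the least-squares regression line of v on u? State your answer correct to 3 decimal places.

n = 5, Σx = 27, Σy = 0.39, Σxy = 18.81, Σx² = 175
Sxx = Σx² − (Σx)²/n = 175 − 145.8 = 29.2
Sxy = Σxy − (Σx)(Σy)/n = 18.81 − 2.106 = 16.704
b = Sxy/Sxx = 16.704/29.2 = 0.572055
a = ȳ − b·x̄ = 0.078 − 0.572055·5.4 = -3.011096
ŷ(6) = -3.011096 + 0.572055·6 = 0.421233
residual = y − ŷ = 0.10 − 0.421233 = -0.321233

-0.321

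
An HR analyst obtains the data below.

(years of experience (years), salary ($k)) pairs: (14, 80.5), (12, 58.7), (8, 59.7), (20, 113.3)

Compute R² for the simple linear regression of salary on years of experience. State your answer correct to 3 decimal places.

0.883

n = 4, Σx = 54, Σy = 312.2, Σxy = 4575, Σx² = 804, Σy² = 26326.92
Sxx = Σx² − (Σx)²/n = 804 − 729 = 75
Sxy = Σxy − (Σx)(Σy)/n = 4575 − 4214.7 = 360.3
Syy = Σy² − (Σy)²/n = 26326.92 − 24367.21 = 1959.71
R² = Sxy²/(Sxx·Syy) = (360.3)²/(75·1959.71) = 0.883233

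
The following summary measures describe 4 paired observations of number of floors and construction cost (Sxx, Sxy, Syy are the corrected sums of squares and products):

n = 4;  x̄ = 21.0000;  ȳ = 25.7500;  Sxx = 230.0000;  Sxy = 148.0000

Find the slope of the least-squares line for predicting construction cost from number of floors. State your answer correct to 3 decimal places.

b = Sxy/Sxx = 148/230 = 0.643478

0.643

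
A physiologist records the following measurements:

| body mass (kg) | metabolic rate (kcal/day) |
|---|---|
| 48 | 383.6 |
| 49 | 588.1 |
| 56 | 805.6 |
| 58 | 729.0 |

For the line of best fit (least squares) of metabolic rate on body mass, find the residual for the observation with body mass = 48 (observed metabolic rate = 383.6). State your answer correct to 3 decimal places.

-89.324

n = 4, Σx = 211, Σy = 2506.3, Σxy = 134625.3, Σx² = 11205
Sxx = Σx² − (Σx)²/n = 11205 − 11130.25 = 74.75
Sxy = Σxy − (Σx)(Σy)/n = 134625.3 − 132207.325 = 2417.975
b = Sxy/Sxx = 2417.975/74.75 = 32.347492
a = ȳ − b·x̄ = 626.575 − 32.347492·52.75 = -1079.755184
ŷ(48) = -1079.755184 + 32.347492·48 = 472.924415
residual = y − ŷ = 383.6 − 472.924415 = -89.324415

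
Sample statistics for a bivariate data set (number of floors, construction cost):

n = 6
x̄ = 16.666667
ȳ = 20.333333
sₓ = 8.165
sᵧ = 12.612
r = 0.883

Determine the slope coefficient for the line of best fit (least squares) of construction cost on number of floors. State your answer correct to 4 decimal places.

b = r · sᵧ/sₓ = 0.883 · 12.612/8.165 = 1.363919

1.3639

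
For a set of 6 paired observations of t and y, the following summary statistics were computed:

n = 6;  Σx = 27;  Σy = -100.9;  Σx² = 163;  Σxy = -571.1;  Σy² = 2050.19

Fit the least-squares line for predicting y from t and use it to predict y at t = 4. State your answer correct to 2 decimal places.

Sxx = Σx² − (Σx)²/n = 163 − 121.5 = 41.5
Sxy = Σxy − (Σx)(Σy)/n = -571.1 − (-454.05) = -117.05
b = Sxy/Sxx = -117.05/41.5 = -2.820482
a = ȳ − b·x̄ = -16.816667 − (-2.820482)·4.5 = -4.124498
ŷ(4) = a + b·4 = -4.124498 + (-2.820482)·4 = -15.406426

-15.41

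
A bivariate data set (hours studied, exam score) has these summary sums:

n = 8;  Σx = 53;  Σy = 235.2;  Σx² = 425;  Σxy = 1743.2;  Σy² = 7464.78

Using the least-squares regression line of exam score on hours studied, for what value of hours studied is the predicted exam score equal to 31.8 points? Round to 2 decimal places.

Sxx = Σx² − (Σx)²/n = 425 − 351.125 = 73.875
Sxy = Σxy − (Σx)(Σy)/n = 1743.2 − 1558.2 = 185
b = Sxy/Sxx = 185/73.875 = 2.504230
a = ȳ − b·x̄ = 29.4 − 2.504230·6.625 = 12.809475
Set a + b·x = 31.8: x = (31.8 − 12.809475) / 2.504230 = 7.583378

7.58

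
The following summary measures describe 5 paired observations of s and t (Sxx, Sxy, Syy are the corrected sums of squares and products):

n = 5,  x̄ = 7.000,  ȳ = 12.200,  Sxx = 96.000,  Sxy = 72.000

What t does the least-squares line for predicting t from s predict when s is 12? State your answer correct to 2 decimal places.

15.95

b = Sxy/Sxx = 72/96 = 0.75
a = ȳ − b·x̄ = 12.2 − 0.75·7 = 6.95
ŷ(12) = a + b·12 = 6.95 + 0.75·12 = 15.95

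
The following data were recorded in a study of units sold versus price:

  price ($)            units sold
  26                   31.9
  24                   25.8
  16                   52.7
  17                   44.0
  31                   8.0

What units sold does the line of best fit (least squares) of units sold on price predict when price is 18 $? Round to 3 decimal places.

n = 5, Σx = 114, Σy = 162.4, Σxy = 3287.8, Σx² = 2758
Sxx = Σx² − (Σx)²/n = 2758 − 2599.2 = 158.8
Sxy = Σxy − (Σx)(Σy)/n = 3287.8 − 3702.72 = -414.92
b = Sxy/Sxx = -414.92/158.8 = -2.612846
a = ȳ − b·x̄ = 32.48 − (-2.612846)·22.8 = 92.052897
ŷ(18) = a + b·18 = 92.052897 + (-2.612846)·18 = 45.021662

45.022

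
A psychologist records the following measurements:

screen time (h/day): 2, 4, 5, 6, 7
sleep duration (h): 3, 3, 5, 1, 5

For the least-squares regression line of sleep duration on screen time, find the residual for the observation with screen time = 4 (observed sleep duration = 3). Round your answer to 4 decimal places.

-0.2703

n = 5, Σx = 24, Σy = 17, Σxy = 84, Σx² = 130
Sxx = Σx² − (Σx)²/n = 130 − 115.2 = 14.8
Sxy = Σxy − (Σx)(Σy)/n = 84 − 81.6 = 2.4
b = Sxy/Sxx = 2.4/14.8 = 0.162162
a = ȳ − b·x̄ = 3.4 − 0.162162·4.8 = 2.621622
ŷ(4) = 2.621622 + 0.162162·4 = 3.270270
residual = y − ŷ = 3 − 3.270270 = -0.270270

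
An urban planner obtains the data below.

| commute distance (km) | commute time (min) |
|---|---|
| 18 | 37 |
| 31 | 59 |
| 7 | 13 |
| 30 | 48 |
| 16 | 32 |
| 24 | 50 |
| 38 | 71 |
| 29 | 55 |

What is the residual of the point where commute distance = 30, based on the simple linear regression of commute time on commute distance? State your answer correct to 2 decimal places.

-7.99

n = 8, Σx = 193, Σy = 365, Σxy = 10031, Σx² = 5351
Sxx = Σx² − (Σx)²/n = 5351 − 4656.125 = 694.875
Sxy = Σxy − (Σx)(Σy)/n = 10031 − 8805.625 = 1225.375
b = Sxy/Sxx = 1225.375/694.875 = 1.763447
a = ȳ − b·x̄ = 45.625 − 1.763447·24.125 = 3.081849
ŷ(30) = 3.081849 + 1.763447·30 = 55.985249
residual = y − ŷ = 48 − 55.985249 = -7.985249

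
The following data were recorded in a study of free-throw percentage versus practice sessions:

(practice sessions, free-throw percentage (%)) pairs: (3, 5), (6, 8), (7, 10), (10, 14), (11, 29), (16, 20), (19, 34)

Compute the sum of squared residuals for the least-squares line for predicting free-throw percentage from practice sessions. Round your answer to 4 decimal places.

n = 7, Σx = 72, Σy = 120, Σxy = 1558, Σx² = 932, Σy² = 2782
Sxx = Σx² − (Σx)²/n = 932 − 740.571429 = 191.428571
Sxy = Σxy − (Σx)(Σy)/n = 1558 − 1234.285714 = 323.714286
Syy = Σy² − (Σy)²/n = 2782 − 2057.142857 = 724.857143
b = Sxy/Sxx = 323.714286/191.428571 = 1.691045
SSE = Syy − b·Sxy = 724.857143 − 1.691045·323.714286 = 177.441791

177.4418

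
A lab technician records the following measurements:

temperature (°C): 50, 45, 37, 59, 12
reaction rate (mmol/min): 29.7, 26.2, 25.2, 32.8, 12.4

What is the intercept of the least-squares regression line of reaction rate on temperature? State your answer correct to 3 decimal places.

n = 5, Σx = 203, Σy = 126.3, Σxy = 5680.4, Σx² = 9519
Sxx = Σx² − (Σx)²/n = 9519 − 8241.8 = 1277.2
Sxy = Σxy − (Σx)(Σy)/n = 5680.4 − 5127.78 = 552.62
b = Sxy/Sxx = 552.62/1277.2 = 0.432681
a = ȳ − b·x̄ = 25.26 − 0.432681·40.6 = 7.693157

7.693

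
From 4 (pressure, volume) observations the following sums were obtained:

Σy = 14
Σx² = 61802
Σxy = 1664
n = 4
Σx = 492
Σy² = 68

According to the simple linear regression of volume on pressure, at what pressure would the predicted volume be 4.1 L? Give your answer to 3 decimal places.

Sxx = Σx² − (Σx)²/n = 61802 − 60516 = 1286
Sxy = Σxy − (Σx)(Σy)/n = 1664 − 1722 = -58
b = Sxy/Sxx = -58/1286 = -0.045101
a = ȳ − b·x̄ = 3.5 − (-0.045101)·123 = 9.047434
Set a + b·x = 4.1: x = (4.1 − 9.047434) / (-0.045101) = 109.696552

109.697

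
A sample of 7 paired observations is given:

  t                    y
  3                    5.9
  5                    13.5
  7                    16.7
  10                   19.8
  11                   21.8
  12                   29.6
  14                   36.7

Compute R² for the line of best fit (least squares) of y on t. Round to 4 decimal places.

n = 7, Σx = 62, Σy = 144, Σxy = 1508.9, Σx² = 644, Σy² = 3586.28
Sxx = Σx² − (Σx)²/n = 644 − 549.142857 = 94.857143
Sxy = Σxy − (Σx)(Σy)/n = 1508.9 − 1275.428571 = 233.471429
Syy = Σy² − (Σy)²/n = 3586.28 − 2962.285714 = 623.994286
R² = Sxy²/(Sxx·Syy) = (233.471429)²/(94.857143·623.994286) = 0.920909

0.9209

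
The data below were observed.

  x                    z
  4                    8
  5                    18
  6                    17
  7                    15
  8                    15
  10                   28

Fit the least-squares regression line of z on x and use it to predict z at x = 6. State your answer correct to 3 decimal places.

15.243

n = 6, Σx = 40, Σy = 101, Σxy = 729, Σx² = 290
Sxx = Σx² − (Σx)²/n = 290 − 266.666667 = 23.333333
Sxy = Σxy − (Σx)(Σy)/n = 729 − 673.333333 = 55.666667
b = Sxy/Sxx = 55.666667/23.333333 = 2.385714
a = ȳ − b·x̄ = 16.833333 − 2.385714·6.666667 = 0.928571
ŷ(6) = a + b·6 = 0.928571 + 2.385714·6 = 15.242857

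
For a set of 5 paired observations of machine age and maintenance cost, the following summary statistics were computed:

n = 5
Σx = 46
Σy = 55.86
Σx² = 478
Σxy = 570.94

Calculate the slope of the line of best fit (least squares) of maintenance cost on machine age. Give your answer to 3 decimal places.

1.041

Sxx = Σx² − (Σx)²/n = 478 − 423.2 = 54.8
Sxy = Σxy − (Σx)(Σy)/n = 570.94 − 513.912 = 57.028
b = Sxy/Sxx = 57.028/54.8 = 1.040657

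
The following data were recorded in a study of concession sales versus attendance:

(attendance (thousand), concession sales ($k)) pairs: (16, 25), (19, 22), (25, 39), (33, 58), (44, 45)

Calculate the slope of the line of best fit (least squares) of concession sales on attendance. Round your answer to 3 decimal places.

0.991

n = 5, Σx = 137, Σy = 189, Σxy = 5687, Σx² = 4267
Sxx = Σx² − (Σx)²/n = 4267 − 3753.8 = 513.2
Sxy = Σxy − (Σx)(Σy)/n = 5687 − 5178.6 = 508.4
b = Sxy/Sxx = 508.4/513.2 = 0.990647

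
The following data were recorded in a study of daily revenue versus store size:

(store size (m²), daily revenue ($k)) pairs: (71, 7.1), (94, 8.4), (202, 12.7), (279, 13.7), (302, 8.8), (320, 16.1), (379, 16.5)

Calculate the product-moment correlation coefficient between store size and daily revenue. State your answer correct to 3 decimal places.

n = 7, Σx = 1647, Σy = 83.3, Σxy = 21744.5, Σx² = 469767, Σy² = 1078.85
Sxx = Σx² − (Σx)²/n = 469767 − 387515.571429 = 82251.428571
Sxy = Σxy − (Σx)(Σy)/n = 21744.5 − 19599.3 = 2145.2
Syy = Σy² − (Σy)²/n = 1078.85 − 991.27 = 87.58
r = Sxy/√(Sxx·Syy) = 2145.2/√(7203580.114286) = 2145.2/2683.948605 = 0.799270

0.799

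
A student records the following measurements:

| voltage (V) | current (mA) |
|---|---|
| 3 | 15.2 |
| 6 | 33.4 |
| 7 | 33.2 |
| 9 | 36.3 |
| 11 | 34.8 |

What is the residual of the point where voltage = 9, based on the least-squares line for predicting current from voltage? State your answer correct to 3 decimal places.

n = 5, Σx = 36, Σy = 152.9, Σxy = 1187.9, Σx² = 296
Sxx = Σx² − (Σx)²/n = 296 − 259.2 = 36.8
Sxy = Σxy − (Σx)(Σy)/n = 1187.9 − 1100.88 = 87.02
b = Sxy/Sxx = 87.02/36.8 = 2.364674
a = ȳ − b·x̄ = 30.58 − 2.364674·7.2 = 13.554348
ŷ(9) = 13.554348 + 2.364674·9 = 34.836413
residual = y − ŷ = 36.3 − 34.836413 = 1.463587

1.464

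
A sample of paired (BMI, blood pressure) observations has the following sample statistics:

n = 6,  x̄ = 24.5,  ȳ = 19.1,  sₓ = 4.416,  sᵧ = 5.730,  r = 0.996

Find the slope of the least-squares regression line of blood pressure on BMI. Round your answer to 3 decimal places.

b = r · sᵧ/sₓ = 0.996 · 5.73/4.416 = 1.292364

1.292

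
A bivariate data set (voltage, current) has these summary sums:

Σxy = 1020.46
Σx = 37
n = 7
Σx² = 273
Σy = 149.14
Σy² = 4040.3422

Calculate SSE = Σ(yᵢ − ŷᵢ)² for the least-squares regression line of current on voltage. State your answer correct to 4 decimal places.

Sxx = Σx² − (Σx)²/n = 273 − 195.571429 = 77.428571
Sxy = Σxy − (Σx)(Σy)/n = 1020.46 − 788.311429 = 232.148571
Syy = Σy² − (Σy)²/n = 4040.3422 − 3177.534229 = 862.807971
b = Sxy/Sxx = 232.148571/77.428571 = 2.998229
SSE = Syy − b·Sxy = 862.807971 − 2.998229·232.148571 = 166.773443

166.7734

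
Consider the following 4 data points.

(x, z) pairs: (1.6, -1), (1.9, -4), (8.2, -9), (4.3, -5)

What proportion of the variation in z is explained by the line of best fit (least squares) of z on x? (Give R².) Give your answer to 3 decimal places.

0.889

n = 4, Σx = 16, Σy = -19, Σxy = -104.5, Σx² = 91.9, Σy² = 123
Sxx = Σx² − (Σx)²/n = 91.9 − 64 = 27.9
Sxy = Σxy − (Σx)(Σy)/n = -104.5 − (-76) = -28.5
Syy = Σy² − (Σy)²/n = 123 − 90.25 = 32.75
R² = Sxy²/(Sxx·Syy) = (-28.5)²/(27.9·32.75) = 0.888944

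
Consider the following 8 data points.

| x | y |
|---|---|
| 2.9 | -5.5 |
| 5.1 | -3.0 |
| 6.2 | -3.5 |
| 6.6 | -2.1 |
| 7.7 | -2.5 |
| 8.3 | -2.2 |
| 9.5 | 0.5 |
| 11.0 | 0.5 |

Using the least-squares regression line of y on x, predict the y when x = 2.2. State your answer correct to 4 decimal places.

-5.8752

n = 8, Σx = 57.3, Σy = -17.8, Σxy = -94.07, Σx² = 455.85
Sxx = Σx² − (Σx)²/n = 455.85 − 410.41125 = 45.43875
Sxy = Σxy − (Σx)(Σy)/n = -94.07 − (-127.4925) = 33.4225
b = Sxy/Sxx = 33.4225/45.43875 = 0.735551
a = ȳ − b·x̄ = -2.225 − 0.735551·7.1625 = -7.493381
ŷ(2.2) = a + b·2.2 = -7.493381 + 0.735551·2.2 = -5.875170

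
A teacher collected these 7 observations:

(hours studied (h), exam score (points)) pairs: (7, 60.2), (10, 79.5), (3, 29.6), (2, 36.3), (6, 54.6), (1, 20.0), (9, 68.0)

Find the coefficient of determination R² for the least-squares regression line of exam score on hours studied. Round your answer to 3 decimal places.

n = 7, Σx = 38, Σy = 348.2, Σxy = 2337.4, Σx² = 280, Σy² = 20143.3
Sxx = Σx² − (Σx)²/n = 280 − 206.285714 = 73.714286
Sxy = Σxy − (Σx)(Σy)/n = 2337.4 − 1890.228571 = 447.171429
Syy = Σy² − (Σy)²/n = 20143.3 − 17320.462857 = 2822.837143
R² = Sxy²/(Sxx·Syy) = (447.171429)²/(73.714286·2822.837143) = 0.960972

0.961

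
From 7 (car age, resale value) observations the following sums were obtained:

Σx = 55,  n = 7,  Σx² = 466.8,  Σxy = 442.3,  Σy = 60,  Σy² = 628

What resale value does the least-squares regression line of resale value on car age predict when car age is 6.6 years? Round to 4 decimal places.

Sxx = Σx² − (Σx)²/n = 466.8 − 432.142857 = 34.657143
Sxy = Σxy − (Σx)(Σy)/n = 442.3 − 471.428571 = -29.128571
b = Sxy/Sxx = -29.128571/34.657143 = -0.840478
a = ȳ − b·x̄ = 8.571429 − (-0.840478)·7.857143 = 15.175185
ŷ(6.6) = a + b·6.6 = 15.175185 + (-0.840478)·6.6 = 9.628030

9.6280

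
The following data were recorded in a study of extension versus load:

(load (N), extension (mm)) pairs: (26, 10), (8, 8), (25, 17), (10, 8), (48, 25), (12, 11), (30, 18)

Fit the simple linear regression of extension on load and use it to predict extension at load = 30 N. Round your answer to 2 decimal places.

16.88

n = 7, Σx = 159, Σy = 97, Σxy = 2701, Σx² = 4813
Sxx = Σx² − (Σx)²/n = 4813 − 3611.571429 = 1201.428571
Sxy = Σxy − (Σx)(Σy)/n = 2701 − 2203.285714 = 497.714286
b = Sxy/Sxx = 497.714286/1201.428571 = 0.414269
a = ȳ − b·x̄ = 13.857143 − 0.414269·22.714286 = 4.447325
ŷ(30) = a + b·30 = 4.447325 + 0.414269·30 = 16.875386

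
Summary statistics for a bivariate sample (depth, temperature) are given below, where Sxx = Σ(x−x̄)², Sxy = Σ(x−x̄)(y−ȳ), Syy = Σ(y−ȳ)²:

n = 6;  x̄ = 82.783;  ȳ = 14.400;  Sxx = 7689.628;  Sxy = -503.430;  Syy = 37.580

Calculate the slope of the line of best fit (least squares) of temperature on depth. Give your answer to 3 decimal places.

b = Sxy/Sxx = -503.43/7689.628 = -0.065469

-0.065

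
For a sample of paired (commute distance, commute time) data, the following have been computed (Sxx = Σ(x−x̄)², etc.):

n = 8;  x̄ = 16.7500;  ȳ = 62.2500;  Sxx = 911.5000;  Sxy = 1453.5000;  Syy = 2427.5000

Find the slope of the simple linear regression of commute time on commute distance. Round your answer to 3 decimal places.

b = Sxy/Sxx = 1453.5/911.5 = 1.594624

1.595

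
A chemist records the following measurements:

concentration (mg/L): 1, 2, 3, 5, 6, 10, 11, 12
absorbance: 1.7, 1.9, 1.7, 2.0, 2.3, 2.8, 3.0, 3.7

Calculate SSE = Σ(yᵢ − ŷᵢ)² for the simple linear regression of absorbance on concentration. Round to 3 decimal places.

0.337

n = 8, Σx = 50, Σy = 19.1, Σxy = 139.8, Σx² = 440, Σy² = 49.21
Sxx = Σx² − (Σx)²/n = 440 − 312.5 = 127.5
Sxy = Σxy − (Σx)(Σy)/n = 139.8 − 119.375 = 20.425
Syy = Σy² − (Σy)²/n = 49.21 − 45.60125 = 3.60875
b = Sxy/Sxx = 20.425/127.5 = 0.160196
SSE = Syy − b·Sxy = 3.60875 − 0.160196·20.425 = 0.336745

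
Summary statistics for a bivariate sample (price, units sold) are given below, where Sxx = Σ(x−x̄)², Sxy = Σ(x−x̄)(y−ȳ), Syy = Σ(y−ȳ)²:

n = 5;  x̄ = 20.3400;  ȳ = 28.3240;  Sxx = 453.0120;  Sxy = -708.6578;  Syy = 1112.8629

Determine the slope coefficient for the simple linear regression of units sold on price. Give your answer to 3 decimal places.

-1.564

b = Sxy/Sxx = -708.6578/453.012 = -1.564325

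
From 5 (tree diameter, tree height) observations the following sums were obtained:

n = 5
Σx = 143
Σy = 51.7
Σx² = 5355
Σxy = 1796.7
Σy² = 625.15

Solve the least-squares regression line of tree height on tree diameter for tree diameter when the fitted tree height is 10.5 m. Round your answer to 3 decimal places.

29.236

Sxx = Σx² − (Σx)²/n = 5355 − 4089.8 = 1265.2
Sxy = Σxy − (Σx)(Σy)/n = 1796.7 − 1478.62 = 318.08
b = Sxy/Sxx = 318.08/1265.2 = 0.251407
a = ȳ − b·x̄ = 10.34 − 0.251407·28.6 = 3.149763
Set a + b·x = 10.5: x = (10.5 − 3.149763) / 0.251407 = 29.236419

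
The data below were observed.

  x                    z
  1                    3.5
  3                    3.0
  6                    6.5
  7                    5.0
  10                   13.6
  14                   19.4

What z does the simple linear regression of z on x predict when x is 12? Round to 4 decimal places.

n = 6, Σx = 41, Σy = 51, Σxy = 494.1, Σx² = 391
Sxx = Σx² − (Σx)²/n = 391 − 280.166667 = 110.833333
Sxy = Σxy − (Σx)(Σy)/n = 494.1 − 348.5 = 145.6
b = Sxy/Sxx = 145.6/110.833333 = 1.313684
a = ȳ − b·x̄ = 8.5 − 1.313684·6.833333 = -0.476842
ŷ(12) = a + b·12 = -0.476842 + 1.313684·12 = 15.287368

15.2874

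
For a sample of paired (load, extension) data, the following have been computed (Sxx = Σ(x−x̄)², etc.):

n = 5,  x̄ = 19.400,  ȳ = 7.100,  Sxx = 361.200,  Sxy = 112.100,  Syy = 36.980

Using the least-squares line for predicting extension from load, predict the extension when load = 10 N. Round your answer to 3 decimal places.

4.183

b = Sxy/Sxx = 112.1/361.2 = 0.310354
a = ȳ − b·x̄ = 7.1 − 0.310354·19.4 = 1.079125
ŷ(10) = a + b·10 = 1.079125 + 0.310354·10 = 4.182669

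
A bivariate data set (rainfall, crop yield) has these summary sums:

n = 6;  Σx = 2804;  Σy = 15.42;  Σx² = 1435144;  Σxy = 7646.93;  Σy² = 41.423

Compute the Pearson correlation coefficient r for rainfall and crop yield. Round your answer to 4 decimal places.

0.9316

Sxx = Σx² − (Σx)²/n = 1435144 − 1310402.666667 = 124741.333333
Sxy = Σxy − (Σx)(Σy)/n = 7646.93 − 7206.28 = 440.65
Syy = Σy² − (Σy)²/n = 41.423 − 39.6294 = 1.7936
r = Sxy/√(Sxx·Syy) = 440.65/√(223736.055467) = 440.65/473.007458 = 0.931592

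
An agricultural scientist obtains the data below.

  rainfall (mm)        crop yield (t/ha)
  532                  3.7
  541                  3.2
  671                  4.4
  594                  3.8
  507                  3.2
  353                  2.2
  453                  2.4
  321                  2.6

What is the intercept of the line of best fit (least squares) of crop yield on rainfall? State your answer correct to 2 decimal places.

n = 8, Σx = 3972, Σy = 25.5, Σxy = 13230, Σx² = 2068690
Sxx = Σx² − (Σx)²/n = 2068690 − 1972098 = 96592
Sxy = Σxy − (Σx)(Σy)/n = 13230 − 12660.75 = 569.25
b = Sxy/Sxx = 569.25/96592 = 0.005893
a = ȳ − b·x̄ = 3.1875 − 0.005893·496.5 = 0.261454

0.26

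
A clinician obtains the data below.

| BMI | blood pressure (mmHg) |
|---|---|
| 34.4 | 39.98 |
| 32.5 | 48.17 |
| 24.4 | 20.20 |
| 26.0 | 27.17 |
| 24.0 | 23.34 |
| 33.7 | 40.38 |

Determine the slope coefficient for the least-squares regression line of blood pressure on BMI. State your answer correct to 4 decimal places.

2.1093

n = 6, Σx = 175, Σy = 199.24, Σxy = 6061.103, Σx² = 5222.66
Sxx = Σx² − (Σx)²/n = 5222.66 − 5104.166667 = 118.493333
Sxy = Σxy − (Σx)(Σy)/n = 6061.103 − 5811.166667 = 249.936333
b = Sxy/Sxx = 249.936333/118.493333 = 2.109286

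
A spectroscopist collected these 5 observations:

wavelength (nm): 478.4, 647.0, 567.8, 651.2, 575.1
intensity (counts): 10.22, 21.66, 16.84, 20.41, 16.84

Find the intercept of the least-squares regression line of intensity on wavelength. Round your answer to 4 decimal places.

-19.1302

n = 5, Σx = 2919.5, Σy = 85.97, Σxy = 51440.696, Σx² = 1724673.85
Sxx = Σx² − (Σx)²/n = 1724673.85 − 1704696.05 = 19977.8
Sxy = Σxy − (Σx)(Σy)/n = 51440.696 − 50197.883 = 1242.813
b = Sxy/Sxx = 1242.813/19977.8 = 0.062210
a = ȳ − b·x̄ = 17.194 − 0.062210·583.9 = -19.130245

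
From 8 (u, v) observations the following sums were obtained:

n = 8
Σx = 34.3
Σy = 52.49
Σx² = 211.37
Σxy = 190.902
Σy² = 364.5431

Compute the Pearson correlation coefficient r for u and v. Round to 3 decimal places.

-0.949

Sxx = Σx² − (Σx)²/n = 211.37 − 147.06125 = 64.30875
Sxy = Σxy − (Σx)(Σy)/n = 190.902 − 225.050875 = -34.148875
Syy = Σy² − (Σy)²/n = 364.5431 − 344.400013 = 20.143088
r = Sxy/√(Sxx·Syy) = -34.148875/√(1295.376778) = -34.148875/35.991343 = -0.948808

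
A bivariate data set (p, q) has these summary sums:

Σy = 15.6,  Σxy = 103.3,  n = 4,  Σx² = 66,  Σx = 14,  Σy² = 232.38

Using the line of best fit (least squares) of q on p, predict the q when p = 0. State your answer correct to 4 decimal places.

-6.1265

Sxx = Σx² − (Σx)²/n = 66 − 49 = 17
Sxy = Σxy − (Σx)(Σy)/n = 103.3 − 54.6 = 48.7
b = Sxy/Sxx = 48.7/17 = 2.864706
a = ȳ − b·x̄ = 3.9 − 2.864706·3.5 = -6.126471
ŷ(0) = a + b·0 = -6.126471 + 2.864706·0 = -6.126471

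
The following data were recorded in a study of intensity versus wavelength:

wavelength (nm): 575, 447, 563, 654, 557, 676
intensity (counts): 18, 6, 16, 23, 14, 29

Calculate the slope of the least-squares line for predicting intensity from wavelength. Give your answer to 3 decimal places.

0.095

n = 6, Σx = 3472, Σy = 106, Σxy = 64484, Σx² = 2042344
Sxx = Σx² − (Σx)²/n = 2042344 − 2009130.666667 = 33213.333333
Sxy = Σxy − (Σx)(Σy)/n = 64484 − 61338.666667 = 3145.333333
b = Sxy/Sxx = 3145.333333/33213.333333 = 0.094701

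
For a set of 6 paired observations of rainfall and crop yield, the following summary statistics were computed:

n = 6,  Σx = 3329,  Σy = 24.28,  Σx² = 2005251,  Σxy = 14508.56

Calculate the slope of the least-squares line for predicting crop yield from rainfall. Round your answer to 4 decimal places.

Sxx = Σx² − (Σx)²/n = 2005251 − 1847040.166667 = 158210.833333
Sxy = Σxy − (Σx)(Σy)/n = 14508.56 − 13471.353333 = 1037.206667
b = Sxy/Sxx = 1037.206667/158210.833333 = 0.006556

0.0066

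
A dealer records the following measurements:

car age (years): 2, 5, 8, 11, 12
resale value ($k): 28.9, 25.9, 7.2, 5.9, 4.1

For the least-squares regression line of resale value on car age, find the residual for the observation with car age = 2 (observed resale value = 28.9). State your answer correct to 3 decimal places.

n = 5, Σx = 38, Σy = 72, Σxy = 359, Σx² = 358
Sxx = Σx² − (Σx)²/n = 358 − 288.8 = 69.2
Sxy = Σxy − (Σx)(Σy)/n = 359 − 547.2 = -188.2
b = Sxy/Sxx = -188.2/69.2 = -2.719653
a = ȳ − b·x̄ = 14.4 − (-2.719653)·7.6 = 35.069364
ŷ(2) = 35.069364 + (-2.719653)·2 = 29.630058
residual = y − ŷ = 28.9 − 29.630058 = -0.730058

-0.730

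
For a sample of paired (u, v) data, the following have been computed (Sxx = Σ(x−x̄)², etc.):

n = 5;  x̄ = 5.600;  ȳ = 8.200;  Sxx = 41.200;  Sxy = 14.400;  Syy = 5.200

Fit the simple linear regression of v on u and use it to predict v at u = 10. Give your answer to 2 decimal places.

b = Sxy/Sxx = 14.4/41.2 = 0.349515
a = ȳ − b·x̄ = 8.2 − 0.349515·5.6 = 6.242718
ŷ(10) = a + b·10 = 6.242718 + 0.349515·10 = 9.737864

9.74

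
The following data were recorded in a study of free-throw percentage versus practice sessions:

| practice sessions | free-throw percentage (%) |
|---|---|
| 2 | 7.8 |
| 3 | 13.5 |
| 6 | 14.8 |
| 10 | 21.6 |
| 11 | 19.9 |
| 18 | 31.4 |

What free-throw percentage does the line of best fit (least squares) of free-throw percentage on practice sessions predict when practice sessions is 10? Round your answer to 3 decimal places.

n = 6, Σx = 50, Σy = 109, Σxy = 1145, Σx² = 594
Sxx = Σx² − (Σx)²/n = 594 − 416.666667 = 177.333333
Sxy = Σxy − (Σx)(Σy)/n = 1145 − 908.333333 = 236.666667
b = Sxy/Sxx = 236.666667/177.333333 = 1.334586
a = ȳ − b·x̄ = 18.166667 − 1.334586·8.333333 = 7.045113
ŷ(10) = a + b·10 = 7.045113 + 1.334586·10 = 20.390977

20.391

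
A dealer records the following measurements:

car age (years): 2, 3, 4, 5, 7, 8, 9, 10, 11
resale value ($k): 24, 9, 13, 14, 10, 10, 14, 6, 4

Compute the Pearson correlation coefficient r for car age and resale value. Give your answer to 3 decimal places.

-0.706

n = 9, Σx = 59, Σy = 104, Σxy = 577, Σx² = 469, Σy² = 1470
Sxx = Σx² − (Σx)²/n = 469 − 386.777778 = 82.222222
Sxy = Σxy − (Σx)(Σy)/n = 577 − 681.777778 = -104.777778
Syy = Σy² − (Σy)²/n = 1470 − 1201.777778 = 268.222222
r = Sxy/√(Sxx·Syy) = -104.777778/√(22053.827160) = -104.777778/148.505310 = -0.705549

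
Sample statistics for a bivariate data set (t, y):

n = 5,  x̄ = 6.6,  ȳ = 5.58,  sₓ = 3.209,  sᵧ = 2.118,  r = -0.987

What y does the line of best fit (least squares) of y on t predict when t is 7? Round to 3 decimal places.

5.319

b = r · sᵧ/sₓ = -0.987 · 2.118/3.209 = -0.651438
a = ȳ − b·x̄ = 5.58 − (-0.651438)·6.6 = 9.879494
ŷ(7) = a + b·7 = 9.879494 + (-0.651438)·7 = 5.319425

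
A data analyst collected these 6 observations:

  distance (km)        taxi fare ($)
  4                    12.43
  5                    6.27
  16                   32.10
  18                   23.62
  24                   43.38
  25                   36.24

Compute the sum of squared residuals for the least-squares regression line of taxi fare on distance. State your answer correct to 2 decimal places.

132.71

n = 6, Σx = 92, Σy = 154.04, Σxy = 2966.95, Σx² = 1822, Σy² = 4977.2942
Sxx = Σx² − (Σx)²/n = 1822 − 1410.666667 = 411.333333
Sxy = Σxy − (Σx)(Σy)/n = 2966.95 − 2361.946667 = 605.003333
Syy = Σy² − (Σy)²/n = 4977.2942 − 3954.720267 = 1022.573933
b = Sxy/Sxx = 605.003333/411.333333 = 1.470835
SSE = Syy − b·Sxy = 1022.573933 − 1.470835·605.003333 = 132.714047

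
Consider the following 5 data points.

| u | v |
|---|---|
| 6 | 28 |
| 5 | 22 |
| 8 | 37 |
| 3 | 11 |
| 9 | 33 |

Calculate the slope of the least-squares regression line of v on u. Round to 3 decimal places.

4.026

n = 5, Σx = 31, Σy = 131, Σxy = 904, Σx² = 215
Sxx = Σx² − (Σx)²/n = 215 − 192.2 = 22.8
Sxy = Σxy − (Σx)(Σy)/n = 904 − 812.2 = 91.8
b = Sxy/Sxx = 91.8/22.8 = 4.026316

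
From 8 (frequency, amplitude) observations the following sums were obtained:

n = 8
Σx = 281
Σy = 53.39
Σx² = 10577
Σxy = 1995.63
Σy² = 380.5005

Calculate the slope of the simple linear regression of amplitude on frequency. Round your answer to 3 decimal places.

Sxx = Σx² − (Σx)²/n = 10577 − 9870.125 = 706.875
Sxy = Σxy − (Σx)(Σy)/n = 1995.63 − 1875.32375 = 120.30625
b = Sxy/Sxx = 120.30625/706.875 = 0.170195

0.170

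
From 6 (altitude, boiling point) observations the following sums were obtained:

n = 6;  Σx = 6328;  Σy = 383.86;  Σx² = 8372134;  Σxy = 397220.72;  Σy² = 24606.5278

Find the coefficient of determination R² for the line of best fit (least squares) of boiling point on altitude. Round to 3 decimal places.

Sxx = Σx² − (Σx)²/n = 8372134 − 6673930.666667 = 1698203.333333
Sxy = Σxy − (Σx)(Σy)/n = 397220.72 − 404844.346667 = -7623.626667
Syy = Σy² − (Σy)²/n = 24606.5278 − 24558.083267 = 48.444533
R² = Sxy²/(Sxx·Syy) = (-7623.626667)²/(1698203.333333·48.444533) = 0.706462

0.706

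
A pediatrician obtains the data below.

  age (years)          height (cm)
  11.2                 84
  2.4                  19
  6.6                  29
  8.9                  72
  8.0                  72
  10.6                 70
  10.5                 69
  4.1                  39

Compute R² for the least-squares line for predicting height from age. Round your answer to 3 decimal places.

0.807

n = 8, Σx = 62.3, Σy = 454, Σxy = 4021, Σx² = 557.39, Σy² = 29808
Sxx = Σx² − (Σx)²/n = 557.39 − 485.16125 = 72.22875
Sxy = Σxy − (Σx)(Σy)/n = 4021 − 3535.525 = 485.475
Syy = Σy² − (Σy)²/n = 29808 − 25764.5 = 4043.5
R² = Sxy²/(Sxx·Syy) = (485.475)²/(72.22875·4043.5) = 0.806986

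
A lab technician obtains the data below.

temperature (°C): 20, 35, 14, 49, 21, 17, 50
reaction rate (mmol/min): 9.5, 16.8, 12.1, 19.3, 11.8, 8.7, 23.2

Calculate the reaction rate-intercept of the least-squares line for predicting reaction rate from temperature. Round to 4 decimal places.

4.6443

n = 7, Σx = 206, Σy = 101.4, Σxy = 3448.8, Σx² = 7452
Sxx = Σx² − (Σx)²/n = 7452 − 6062.285714 = 1389.714286
Sxy = Σxy − (Σx)(Σy)/n = 3448.8 − 2984.057143 = 464.742857
b = Sxy/Sxx = 464.742857/1389.714286 = 0.334416
a = ȳ − b·x̄ = 14.485714 − 0.334416·29.428571 = 4.644326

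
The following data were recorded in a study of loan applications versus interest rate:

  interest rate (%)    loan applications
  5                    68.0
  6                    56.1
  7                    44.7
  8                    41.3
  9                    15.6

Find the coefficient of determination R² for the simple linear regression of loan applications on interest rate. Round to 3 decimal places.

0.935

n = 5, Σx = 35, Σy = 225.7, Σxy = 1460.3, Σx² = 255, Σy² = 11718.35
Sxx = Σx² − (Σx)²/n = 255 − 245 = 10
Sxy = Σxy − (Σx)(Σy)/n = 1460.3 − 1579.9 = -119.6
Syy = Σy² − (Σy)²/n = 11718.35 − 10188.098 = 1530.252
R² = Sxy²/(Sxx·Syy) = (-119.6)²/(10·1530.252) = 0.934758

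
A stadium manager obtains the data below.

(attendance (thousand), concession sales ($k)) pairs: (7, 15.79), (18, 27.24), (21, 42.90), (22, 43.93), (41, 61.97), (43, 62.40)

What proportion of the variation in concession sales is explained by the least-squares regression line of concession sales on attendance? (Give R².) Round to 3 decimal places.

n = 6, Σx = 152, Σy = 254.23, Σxy = 7692.18, Σx² = 4828, Σy² = 12495.6375
Sxx = Σx² − (Σx)²/n = 4828 − 3850.666667 = 977.333333
Sxy = Σxy − (Σx)(Σy)/n = 7692.18 − 6440.493333 = 1251.686667
Syy = Σy² − (Σy)²/n = 12495.6375 − 10772.148817 = 1723.488683
R² = Sxy²/(Sxx·Syy) = (1251.686667)²/(977.333333·1723.488683) = 0.930122

0.930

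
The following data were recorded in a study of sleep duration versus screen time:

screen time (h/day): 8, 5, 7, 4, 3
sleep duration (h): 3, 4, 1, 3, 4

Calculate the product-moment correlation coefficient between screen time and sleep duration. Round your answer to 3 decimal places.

-0.591

n = 5, Σx = 27, Σy = 15, Σxy = 75, Σx² = 163, Σy² = 51
Sxx = Σx² − (Σx)²/n = 163 − 145.8 = 17.2
Sxy = Σxy − (Σx)(Σy)/n = 75 − 81 = -6
Syy = Σy² − (Σy)²/n = 51 − 45 = 6
r = Sxy/√(Sxx·Syy) = -6/√(103.2) = -6/10.158740 = -0.590624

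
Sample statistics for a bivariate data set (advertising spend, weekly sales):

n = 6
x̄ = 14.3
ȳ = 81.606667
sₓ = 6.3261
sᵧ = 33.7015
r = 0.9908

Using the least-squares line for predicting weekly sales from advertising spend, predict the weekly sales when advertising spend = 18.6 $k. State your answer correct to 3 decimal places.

b = r · sᵧ/sₓ = 0.9908 · 33.7015/6.3261 = 5.278362
a = ȳ − b·x̄ = 81.606667 − 5.278362·14.3 = 6.126090
ŷ(18.6) = a + b·18.6 = 6.126090 + 5.278362·18.6 = 104.303624

104.304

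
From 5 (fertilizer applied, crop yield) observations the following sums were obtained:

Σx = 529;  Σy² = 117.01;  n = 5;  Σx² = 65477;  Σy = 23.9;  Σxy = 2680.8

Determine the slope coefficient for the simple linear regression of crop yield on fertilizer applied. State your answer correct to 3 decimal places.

Sxx = Σx² − (Σx)²/n = 65477 − 55968.2 = 9508.8
Sxy = Σxy − (Σx)(Σy)/n = 2680.8 − 2528.62 = 152.18
b = Sxy/Sxx = 152.18/9508.8 = 0.016004

0.016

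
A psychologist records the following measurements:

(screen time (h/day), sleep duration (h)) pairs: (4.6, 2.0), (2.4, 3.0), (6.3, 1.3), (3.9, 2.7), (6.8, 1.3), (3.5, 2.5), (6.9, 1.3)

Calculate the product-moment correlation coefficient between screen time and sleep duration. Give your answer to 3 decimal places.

-0.978

n = 7, Σx = 34.4, Σy = 14.1, Σxy = 61.68, Σx² = 187.92, Σy² = 31.61
Sxx = Σx² − (Σx)²/n = 187.92 − 169.051429 = 18.868571
Sxy = Σxy − (Σx)(Σy)/n = 61.68 − 69.291429 = -7.611429
Syy = Σy² − (Σy)²/n = 31.61 − 28.401429 = 3.208571
r = Sxy/√(Sxx·Syy) = -7.611429/√(60.541159) = -7.611429/7.780820 = -0.978230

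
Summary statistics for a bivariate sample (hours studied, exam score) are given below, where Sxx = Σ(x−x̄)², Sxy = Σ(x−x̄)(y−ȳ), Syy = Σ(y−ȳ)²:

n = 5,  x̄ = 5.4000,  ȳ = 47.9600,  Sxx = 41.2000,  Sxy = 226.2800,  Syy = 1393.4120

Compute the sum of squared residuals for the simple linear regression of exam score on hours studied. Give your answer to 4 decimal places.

150.6295

b = Sxy/Sxx = 226.28/41.2 = 5.492233
SSE = Syy − b·Sxy = 1393.412 − 5.492233·226.28 = 150.629515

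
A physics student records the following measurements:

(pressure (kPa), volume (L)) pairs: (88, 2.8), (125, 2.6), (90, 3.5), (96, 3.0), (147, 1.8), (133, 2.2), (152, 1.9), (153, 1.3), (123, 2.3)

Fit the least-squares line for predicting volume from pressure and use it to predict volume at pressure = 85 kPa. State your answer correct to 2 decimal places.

3.28

n = 9, Σx = 1107, Σy = 21.4, Σxy = 2502.2, Σx² = 141625
Sxx = Σx² − (Σx)²/n = 141625 − 136161 = 5464
Sxy = Σxy − (Σx)(Σy)/n = 2502.2 − 2632.2 = -130
b = Sxy/Sxx = -130/5464 = -0.023792
a = ȳ − b·x̄ = 2.377778 − (-0.023792)·123 = 5.304205
ŷ(85) = a + b·85 = 5.304205 + (-0.023792)·85 = 3.281877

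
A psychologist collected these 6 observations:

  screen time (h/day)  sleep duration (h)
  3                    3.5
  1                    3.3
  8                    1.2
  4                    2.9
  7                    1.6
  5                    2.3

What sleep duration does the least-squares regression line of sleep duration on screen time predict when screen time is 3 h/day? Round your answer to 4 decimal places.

3.0350

n = 6, Σx = 28, Σy = 14.8, Σxy = 57.7, Σx² = 164
Sxx = Σx² − (Σx)²/n = 164 − 130.666667 = 33.333333
Sxy = Σxy − (Σx)(Σy)/n = 57.7 − 69.066667 = -11.366667
b = Sxy/Sxx = -11.366667/33.333333 = -0.341
a = ȳ − b·x̄ = 2.466667 − (-0.341)·4.666667 = 4.058
ŷ(3) = a + b·3 = 4.058 + (-0.341)·3 = 3.035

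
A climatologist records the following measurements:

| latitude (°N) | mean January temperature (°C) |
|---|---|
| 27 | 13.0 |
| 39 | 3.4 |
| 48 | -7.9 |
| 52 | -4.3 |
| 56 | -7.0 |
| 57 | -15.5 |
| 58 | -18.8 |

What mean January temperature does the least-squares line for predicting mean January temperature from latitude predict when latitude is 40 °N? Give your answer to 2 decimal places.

n = 7, Σx = 337, Σy = -37.1, Σxy = -2485.1, Σx² = 17007
Sxx = Σx² − (Σx)²/n = 17007 − 16224.142857 = 782.857143
Sxy = Σxy − (Σx)(Σy)/n = -2485.1 − (-1786.1) = -699
b = Sxy/Sxx = -699/782.857143 = -0.892883
a = ȳ − b·x̄ = -5.3 − (-0.892883)·48.142857 = 37.685949
ŷ(40) = a + b·40 = 37.685949 + (-0.892883)·40 = 1.970620

1.97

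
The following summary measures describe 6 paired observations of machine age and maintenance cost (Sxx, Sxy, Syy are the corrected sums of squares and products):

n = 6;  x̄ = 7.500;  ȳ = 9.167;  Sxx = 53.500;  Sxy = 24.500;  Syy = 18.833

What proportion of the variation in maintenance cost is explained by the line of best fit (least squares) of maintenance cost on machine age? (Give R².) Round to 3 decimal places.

R² = Sxy²/(Sxx·Syy) = (24.5)²/(53.5·18.833) = 0.595743

0.596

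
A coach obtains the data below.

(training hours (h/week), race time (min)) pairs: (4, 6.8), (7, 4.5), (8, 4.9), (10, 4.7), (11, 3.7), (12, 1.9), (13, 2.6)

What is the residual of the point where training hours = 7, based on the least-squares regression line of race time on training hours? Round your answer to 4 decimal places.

-0.7346

n = 7, Σx = 65, Σy = 29.1, Σxy = 242.2, Σx² = 663
Sxx = Σx² − (Σx)²/n = 663 − 603.571429 = 59.428571
Sxy = Σxy − (Σx)(Σy)/n = 242.2 − 270.214286 = -28.014286
b = Sxy/Sxx = -28.014286/59.428571 = -0.471394
a = ȳ − b·x̄ = 4.157143 − (-0.471394)·9.285714 = 8.534375
ŷ(7) = 8.534375 + (-0.471394)·7 = 5.234615
residual = y − ŷ = 4.5 − 5.234615 = -0.734615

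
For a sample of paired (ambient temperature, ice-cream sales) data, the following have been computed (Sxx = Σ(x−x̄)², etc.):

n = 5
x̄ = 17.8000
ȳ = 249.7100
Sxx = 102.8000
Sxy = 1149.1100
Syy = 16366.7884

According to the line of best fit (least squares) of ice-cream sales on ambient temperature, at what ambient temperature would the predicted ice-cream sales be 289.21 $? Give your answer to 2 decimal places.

21.33

b = Sxy/Sxx = 1149.11/102.8 = 11.178113
a = ȳ − b·x̄ = 249.71 − 11.178113·17.8 = 50.739591
Set a + b·x = 289.21: x = (289.21 − 50.739591) / 11.178113 = 21.333691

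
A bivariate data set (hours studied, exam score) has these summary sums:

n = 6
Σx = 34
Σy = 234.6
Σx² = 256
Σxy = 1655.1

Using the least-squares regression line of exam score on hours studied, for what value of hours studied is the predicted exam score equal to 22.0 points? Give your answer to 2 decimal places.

2.34

Sxx = Σx² − (Σx)²/n = 256 − 192.666667 = 63.333333
Sxy = Σxy − (Σx)(Σy)/n = 1655.1 − 1329.4 = 325.7
b = Sxy/Sxx = 325.7/63.333333 = 5.142632
a = ȳ − b·x̄ = 39.1 − 5.142632·5.666667 = 9.958421
Set a + b·x = 22.0: x = (22.0 − 9.958421) / 5.142632 = 2.341521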